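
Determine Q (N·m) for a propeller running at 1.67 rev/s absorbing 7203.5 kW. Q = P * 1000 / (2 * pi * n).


Formula: Q = P_W / (2 * pi * n)
Step 1 — P_W = 7203.5 kW * 1000 = 7203500.0 W
Step 2 — 2 * pi * n = 2 * pi * 1.67 = 10.492919
Step 3 — Q = 7203500.0 / 10.492919 ≈ 686510 N·m (5 s.f.)

686510 N·m


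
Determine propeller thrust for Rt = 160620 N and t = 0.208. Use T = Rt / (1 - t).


Formula: T = Rt / (1 - t)
Step 1 — (1 - t) = 1 - 0.208 = 0.792
Step 2 — T = 160620 / 0.792 ≈ 202800 N (5 s.f.)

202800 N


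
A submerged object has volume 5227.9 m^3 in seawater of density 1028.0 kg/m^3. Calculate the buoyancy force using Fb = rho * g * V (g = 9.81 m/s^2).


Formula: Fb = rho * g * V
Substituting: Fb = 1028.0 * 9.81 * 5227.9
Intermediate: 1028.0 * 9.81 = 10084.68
Result: Fb = 10084.68 * 5227.9 ≈ 52722000 N (5 s.f.)

52722000 N


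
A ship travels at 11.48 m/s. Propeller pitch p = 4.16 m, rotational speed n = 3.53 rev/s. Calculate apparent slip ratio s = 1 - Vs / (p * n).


Formula: s = 1 - Vs / (p * n)
Step 1 — p * n = 4.16 * 3.53 = 14.6848
Step 2 — Vs / (p*n) = 11.48 / 14.6848 = 0.781761 (6 d.p.)
Step 3 — s = 1 - 0.781761 = 0.218239

0.218239


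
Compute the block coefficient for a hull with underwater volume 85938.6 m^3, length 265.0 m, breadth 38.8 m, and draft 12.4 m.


Formula: Cb = V / (L * B * T)
Step 1 — L * B * T = 265.0 * 38.8 * 12.4 = 127496.8 m^3
Step 2 — Cb = 85938.6 / 127496.8 ≈ 0.67405 (5 s.f.)

0.67405


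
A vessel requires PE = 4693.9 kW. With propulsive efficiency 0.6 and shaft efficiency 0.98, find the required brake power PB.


Formula: PB = PE / (eta_D * eta_S)
Step 1 — combined efficiency = eta_D * eta_S = 0.6 * 0.98 = 0.588
Step 2 — PB = 4693.9 / 0.588 ≈ 7982.8 kW (5 s.f.)

7982.8 kW


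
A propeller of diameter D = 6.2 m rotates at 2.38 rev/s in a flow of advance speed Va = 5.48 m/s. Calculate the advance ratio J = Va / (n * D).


Formula: J = Va / (n * D)
Step 1 — n * D = 2.38 * 6.2 = 14.756
Step 2 — J = 5.48 / 14.756 ≈ 0.37137 (5 s.f.)

0.37137


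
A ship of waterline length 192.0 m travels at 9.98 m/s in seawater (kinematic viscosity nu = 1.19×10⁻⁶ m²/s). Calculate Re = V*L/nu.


Formula: Re = V * L / nu
Step 1 — V * L = 9.98 * 192.0 = 1916.16 m^2/s
Step 2 — Re = 1916.16 / 1.19e-6 = 1.61e+09

1.61e+09


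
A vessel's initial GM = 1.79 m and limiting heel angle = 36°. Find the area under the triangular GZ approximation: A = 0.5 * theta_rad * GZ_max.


Formula: GZ_max = GM * sin(theta); Area = 0.5 * theta_rad * GZ_max
Step 1 — GZ_max = 1.79 * sin(36°) = 1.79 * 0.587785 = 1.052135 m
Step 2 — theta_rad = 36 * pi/180 = 0.628319 rad
Step 3 — Area = 0.5 * 0.628319 * 1.052135 ≈ 0.33054 m·rad (5 s.f.)

0.33054 m·rad


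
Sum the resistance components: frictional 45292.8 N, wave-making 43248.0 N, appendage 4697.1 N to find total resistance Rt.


Formula: Rt = Rf + Rw + Ra
Substituting: Rt = 45292.8 + 43248.0 + 4697.1
Result: Rt = 93237.9 N

93237.9 N


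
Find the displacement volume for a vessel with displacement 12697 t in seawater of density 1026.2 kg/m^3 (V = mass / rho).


Formula: V = mass / rho
Step 1 — convert tonnes to kg: 12697 t * 1000 = 12697000 kg
Step 2 — V = 12697000 / 1026.2 ≈ 12373 m^3 (5 s.f.)

12373 m^3


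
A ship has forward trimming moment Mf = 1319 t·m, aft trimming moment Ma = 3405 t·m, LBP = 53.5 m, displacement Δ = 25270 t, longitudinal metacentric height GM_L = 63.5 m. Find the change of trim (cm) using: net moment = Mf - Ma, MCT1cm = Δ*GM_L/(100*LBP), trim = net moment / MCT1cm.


Formula: net trimming moment = Mf - Ma; MCT1cm = Δ*GM_L/(100*LBP); trim = net moment / MCT1cm
Step 1 — net trimming moment = 1319 - 3405 = -2086 t·m
Step 2 — MCT1cm = 25270 * 63.5 / (100 * 53.5) = 299.9336 t·m/cm
Step 3 — trim = -2086 / 299.9336 ≈ -6.9549 cm (5 s.f.)

-6.9549 cm


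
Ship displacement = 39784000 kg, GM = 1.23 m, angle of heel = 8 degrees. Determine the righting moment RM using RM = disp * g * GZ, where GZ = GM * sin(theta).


Formula: GZ = GM * sin(theta); RM = disp * g * GZ
Step 1 — GZ = 1.23 * sin(8°) = 1.23 * 0.139173 = 0.171183 m
Step 2 — RM = 39784000 * 9.81 * 0.171183 ≈ 66809000 N·m (5 s.f.)

66809000 N·m


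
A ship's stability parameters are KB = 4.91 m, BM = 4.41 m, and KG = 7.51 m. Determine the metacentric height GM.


Formula: GM = KB + BM - KG
Step 1 — KM = KB + BM = 4.91 + 4.41 = 9.32 m
Step 2 — GM = KM - KG = 9.32 - 7.51 = 1.81 m

1.81 m


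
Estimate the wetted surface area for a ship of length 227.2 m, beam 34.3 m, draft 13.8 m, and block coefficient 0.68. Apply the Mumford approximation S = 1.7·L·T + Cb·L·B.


Formula: S = 1.7*L*T + V/T with V = Cb*L*B*T, i.e. S = L * (1.7*T + Cb*B)
Step 1 — 1.7*T = 1.7 * 13.8 = 23.46 m
Step 2 — Cb*B = 0.68 * 34.3 = 23.324 m
Step 3 — 1.7*T + Cb*B = 23.46 + 23.324 = 46.784 m
Step 4 — S = 227.2 * 46.784 ≈ 10629 m^2 (5 s.f.)

10629 m^2


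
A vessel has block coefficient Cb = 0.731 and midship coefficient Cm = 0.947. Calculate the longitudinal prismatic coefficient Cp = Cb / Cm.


Formula: Cp = Cb / Cm
Substituting: Cp = 0.731 / 0.947
Result: Cp ≈ 0.77191 (5 s.f.)

0.77191


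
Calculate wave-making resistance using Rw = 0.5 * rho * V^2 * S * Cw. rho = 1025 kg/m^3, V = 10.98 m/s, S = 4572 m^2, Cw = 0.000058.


Formula: Rw = 0.5 * rho * V^2 * S * Cw
Step 1 — V^2 = 10.98^2 = 120.5604
Step 2 — 0.5 * rho * V^2 = 0.5 * 1025 * 120.5604 = 61787.205
Step 3 — Rw = 61787.205 * 4572 * 0.000058 ≈ 16384 N (5 s.f.)

16384 N


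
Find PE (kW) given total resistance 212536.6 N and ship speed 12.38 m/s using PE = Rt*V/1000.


Formula: PE = Rt * V / 1000 (kW)
Step 1 — PE (W) = 212536.6 * 12.38 = 2631203.108 W
Step 2 — PE (kW) = 2631203.108 / 1000 ≈ 2631.2 kW (5 s.f.)

2631.2 kW


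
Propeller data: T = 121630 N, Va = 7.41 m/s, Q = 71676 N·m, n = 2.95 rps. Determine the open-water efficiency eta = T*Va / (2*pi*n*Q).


Formula: eta = T * Va / (2 * pi * n * Q)
Step 1 — numerator = T * Va = 121630 * 7.41 = 901278.3
Step 2 — 2 * pi * n = 2 * pi * 2.95 = 18.535397
Step 3 — denominator = 18.535397 * 71676 = 1328543.12
Step 4 — eta = 901278.3 / 1328543.12 ≈ 0.67840 (5 s.f.)

0.67840


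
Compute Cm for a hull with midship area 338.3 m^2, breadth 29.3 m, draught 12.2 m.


Formula: Cm = Am / (B * T)
Step 1 — B * T = 29.3 * 12.2 = 357.46 m^2
Step 2 — Cm = 338.3 / 357.46 ≈ 0.94640 (5 s.f.)

0.94640


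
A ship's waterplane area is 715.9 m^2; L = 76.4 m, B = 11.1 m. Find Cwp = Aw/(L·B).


Formula: Cwp = Aw / (L * B)
Step 1 — L * B = 76.4 * 11.1 = 848.04 m^2
Step 2 — Cwp = 715.9 / 848.04 ≈ 0.84418 (5 s.f.)

0.84418


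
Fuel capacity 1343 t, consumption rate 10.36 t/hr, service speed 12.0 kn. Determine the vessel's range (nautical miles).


Formula: endurance = fuel / rate; range = endurance * speed
Step 1 — endurance = 1343 / 10.36 = 129.6332 hours
Step 2 — range = 129.6332 * 12.0 ≈ 1555.6 nautical miles (5 s.f.)

1555.6 NM


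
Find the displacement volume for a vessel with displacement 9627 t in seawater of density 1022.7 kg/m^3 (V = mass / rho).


Formula: V = mass / rho
Step 1 — convert tonnes to kg: 9627 t * 1000 = 9627000 kg
Step 2 — V = 9627000 / 1022.7 ≈ 9413.3 m^3 (5 s.f.)

9413.3 m^3


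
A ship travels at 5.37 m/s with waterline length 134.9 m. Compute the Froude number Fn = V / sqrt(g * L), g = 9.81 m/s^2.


Formula: Fn = V / sqrt(g * L)
Step 1 — g * L = 9.81 * 134.9 = 1323.369
Step 2 — sqrt(g * L) = sqrt(1323.369) = 36.378139
Step 3 — Fn = 5.37 / 36.378139 ≈ 0.14762 (5 s.f.)

0.14762


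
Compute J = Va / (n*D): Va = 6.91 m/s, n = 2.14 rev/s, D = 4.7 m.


Formula: J = Va / (n * D)
Step 1 — n * D = 2.14 * 4.7 = 10.058
Step 2 — J = 6.91 / 10.058 ≈ 0.68702 (5 s.f.)

0.68702


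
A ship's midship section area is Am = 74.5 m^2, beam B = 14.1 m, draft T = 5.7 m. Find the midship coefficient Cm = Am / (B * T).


Formula: Cm = Am / (B * T)
Step 1 — B * T = 14.1 * 5.7 = 80.37 m^2
Step 2 — Cm = 74.5 / 80.37 ≈ 0.92696 (5 s.f.)

0.92696


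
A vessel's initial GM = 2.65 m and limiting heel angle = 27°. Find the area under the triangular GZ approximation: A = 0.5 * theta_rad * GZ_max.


Formula: GZ_max = GM * sin(theta); Area = 0.5 * theta_rad * GZ_max
Step 1 — GZ_max = 2.65 * sin(27°) = 2.65 * 0.45399 = 1.203073 m
Step 2 — theta_rad = 27 * pi/180 = 0.471239 rad
Step 3 — Area = 0.5 * 0.471239 * 1.203073 ≈ 0.28347 m·rad (5 s.f.)

0.28347 m·rad


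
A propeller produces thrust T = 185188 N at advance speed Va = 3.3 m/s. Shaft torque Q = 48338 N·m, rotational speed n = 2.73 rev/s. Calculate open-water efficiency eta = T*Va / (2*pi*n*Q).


Formula: eta = T * Va / (2 * pi * n * Q)
Step 1 — numerator = T * Va = 185188 * 3.3 = 611120.4
Step 2 — 2 * pi * n = 2 * pi * 2.73 = 17.153096
Step 3 — denominator = 17.153096 * 48338 = 829146.35
Step 4 — eta = 611120.4 / 829146.35 ≈ 0.73705 (5 s.f.)

0.73705


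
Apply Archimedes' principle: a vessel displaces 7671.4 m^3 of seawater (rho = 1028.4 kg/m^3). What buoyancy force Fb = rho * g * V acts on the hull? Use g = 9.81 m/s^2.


Formula: Fb = rho * g * V
Substituting: Fb = 1028.4 * 9.81 * 7671.4
Intermediate: 1028.4 * 9.81 = 10088.604
Result: Fb = 10088.604 * 7671.4 ≈ 77394000 N (5 s.f.)

77394000 N


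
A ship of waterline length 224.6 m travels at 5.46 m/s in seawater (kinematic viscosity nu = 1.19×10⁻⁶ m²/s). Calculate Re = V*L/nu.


Formula: Re = V * L / nu
Step 1 — V * L = 5.46 * 224.6 = 1226.316 m^2/s
Step 2 — Re = 1226.316 / 1.19e-6 = 1.03e+09

1.03e+09


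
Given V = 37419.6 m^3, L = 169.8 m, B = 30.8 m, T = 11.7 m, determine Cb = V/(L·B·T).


Formula: Cb = V / (L * B * T)
Step 1 — L * B * T = 169.8 * 30.8 * 11.7 = 61189.128 m^3
Step 2 — Cb = 37419.6 / 61189.128 ≈ 0.61154 (5 s.f.)

0.61154


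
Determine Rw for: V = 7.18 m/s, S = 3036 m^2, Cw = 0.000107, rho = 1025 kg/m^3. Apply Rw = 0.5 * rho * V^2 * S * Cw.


Formula: Rw = 0.5 * rho * V^2 * S * Cw
Step 1 — V^2 = 7.18^2 = 51.5524
Step 2 — 0.5 * rho * V^2 = 0.5 * 1025 * 51.5524 = 26420.605
Step 3 — Rw = 26420.605 * 3036 * 0.000107 ≈ 8582.8 N (5 s.f.)

8582.8 N


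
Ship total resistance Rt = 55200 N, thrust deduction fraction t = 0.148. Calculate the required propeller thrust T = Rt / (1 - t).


Formula: T = Rt / (1 - t)
Step 1 — (1 - t) = 1 - 0.148 = 0.852
Step 2 — T = 55200 / 0.852 ≈ 64789 N (5 s.f.)

64789 N


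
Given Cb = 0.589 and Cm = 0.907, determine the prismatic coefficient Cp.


Formula: Cp = Cb / Cm
Substituting: Cp = 0.589 / 0.907
Result: Cp ≈ 0.64939 (5 s.f.)

0.64939


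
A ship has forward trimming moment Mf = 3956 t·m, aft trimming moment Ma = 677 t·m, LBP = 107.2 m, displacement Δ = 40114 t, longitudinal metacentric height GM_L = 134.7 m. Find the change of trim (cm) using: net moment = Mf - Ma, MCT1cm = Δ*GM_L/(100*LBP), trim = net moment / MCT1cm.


Formula: net trimming moment = Mf - Ma; MCT1cm = Δ*GM_L/(100*LBP); trim = net moment / MCT1cm
Step 1 — net trimming moment = 3956 - 677 = 3279 t·m
Step 2 — MCT1cm = 40114 * 134.7 / (100 * 107.2) = 504.0444 t·m/cm
Step 3 — trim = 3279 / 504.0444 ≈ 6.5054 cm (5 s.f.)

6.5054 cm


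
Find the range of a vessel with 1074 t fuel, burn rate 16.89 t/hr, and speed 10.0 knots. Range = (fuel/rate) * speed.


Formula: endurance = fuel / rate; range = endurance * speed
Step 1 — endurance = 1074 / 16.89 = 63.5879 hours
Step 2 — range = 63.5879 * 10.0 ≈ 635.88 nautical miles (5 s.f.)

635.88 NM


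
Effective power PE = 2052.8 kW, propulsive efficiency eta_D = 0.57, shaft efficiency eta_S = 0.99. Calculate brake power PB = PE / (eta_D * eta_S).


Formula: PB = PE / (eta_D * eta_S)
Step 1 — combined efficiency = eta_D * eta_S = 0.57 * 0.99 = 0.5643
Step 2 — PB = 2052.8 / 0.5643 ≈ 3637.8 kW (5 s.f.)

3637.8 kW


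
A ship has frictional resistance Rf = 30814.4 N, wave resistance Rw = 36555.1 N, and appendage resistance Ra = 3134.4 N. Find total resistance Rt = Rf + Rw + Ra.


Formula: Rt = Rf + Rw + Ra
Substituting: Rt = 30814.4 + 36555.1 + 3134.4
Result: Rt = 70503.9 N

70503.9 N


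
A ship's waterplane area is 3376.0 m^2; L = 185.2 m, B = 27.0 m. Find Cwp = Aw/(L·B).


Formula: Cwp = Aw / (L * B)
Step 1 — L * B = 185.2 * 27.0 = 5000.4 m^2
Step 2 — Cwp = 3376.0 / 5000.4 ≈ 0.67515 (5 s.f.)

0.67515


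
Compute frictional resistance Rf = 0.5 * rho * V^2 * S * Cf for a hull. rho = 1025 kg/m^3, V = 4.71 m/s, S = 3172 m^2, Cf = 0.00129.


Formula: Rf = 0.5 * rho * V^2 * S * Cf
Step 1 — V^2 = 4.71^2 = 22.1841
Step 2 — 0.5 * rho * V^2 = 0.5 * 1025 * 22.1841 = 11369.35125
Step 3 — Rf = 11369.35125 * 3172 * 0.00129 ≈ 46522 N (5 s.f.)

46522 N


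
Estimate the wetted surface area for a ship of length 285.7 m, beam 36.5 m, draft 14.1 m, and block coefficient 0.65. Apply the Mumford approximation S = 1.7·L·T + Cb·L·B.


Formula: S = 1.7*L*T + V/T with V = Cb*L*B*T, i.e. S = L * (1.7*T + Cb*B)
Step 1 — 1.7*T = 1.7 * 14.1 = 23.97 m
Step 2 — Cb*B = 0.65 * 36.5 = 23.725 m
Step 3 — 1.7*T + Cb*B = 23.97 + 23.725 = 47.695 m
Step 4 — S = 285.7 * 47.695 ≈ 13626 m^2 (5 s.f.)

13626 m^2


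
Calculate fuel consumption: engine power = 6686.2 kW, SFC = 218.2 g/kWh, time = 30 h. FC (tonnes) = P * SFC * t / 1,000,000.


Formula: FC (tonnes) = P * SFC * t / 1,000,000
Step 1 — P * SFC * t = 6686.2 * 218.2 * 30 = 43767865.2 g
Step 2 — FC (tonnes) = 43767865.2 / 1,000,000 ≈ 43.768 tonnes (5 s.f.)

43.768 tonnes


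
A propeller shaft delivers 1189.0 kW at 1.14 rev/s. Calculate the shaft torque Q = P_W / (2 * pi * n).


Formula: Q = P_W / (2 * pi * n)
Step 1 — P_W = 1189.0 kW * 1000 = 1189000.0 W
Step 2 — 2 * pi * n = 2 * pi * 1.14 = 7.162831
Step 3 — Q = 1189000.0 / 7.162831 ≈ 166000 N·m (5 s.f.)

166000 N·m


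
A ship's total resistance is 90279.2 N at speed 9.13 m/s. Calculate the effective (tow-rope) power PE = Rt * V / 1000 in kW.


Formula: PE = Rt * V / 1000 (kW)
Step 1 — PE (W) = 90279.2 * 9.13 = 824249.096 W
Step 2 — PE (kW) = 824249.096 / 1000 ≈ 824.25 kW (5 s.f.)

824.25 kW


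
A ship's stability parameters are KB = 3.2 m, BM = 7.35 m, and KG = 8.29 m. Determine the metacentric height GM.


Formula: GM = KB + BM - KG
Step 1 — KM = KB + BM = 3.2 + 7.35 = 10.55 m
Step 2 — GM = KM - KG = 10.55 - 8.29 = 2.26 m

2.26 m


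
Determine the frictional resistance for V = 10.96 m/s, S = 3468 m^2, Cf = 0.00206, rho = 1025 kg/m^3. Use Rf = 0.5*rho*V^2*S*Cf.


Formula: Rf = 0.5 * rho * V^2 * S * Cf
Step 1 — V^2 = 10.96^2 = 120.1216
Step 2 — 0.5 * rho * V^2 = 0.5 * 1025 * 120.1216 = 61562.32
Step 3 — Rf = 61562.32 * 3468 * 0.00206 ≈ 439810 N (5 s.f.)

439810 N


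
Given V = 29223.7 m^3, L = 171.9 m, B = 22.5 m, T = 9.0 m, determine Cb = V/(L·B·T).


Formula: Cb = V / (L * B * T)
Step 1 — L * B * T = 171.9 * 22.5 * 9.0 = 34809.75 m^3
Step 2 — Cb = 29223.7 / 34809.75 ≈ 0.83953 (5 s.f.)

0.83953


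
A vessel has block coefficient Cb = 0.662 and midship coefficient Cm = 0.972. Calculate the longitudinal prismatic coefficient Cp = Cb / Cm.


Formula: Cp = Cb / Cm
Substituting: Cp = 0.662 / 0.972
Result: Cp ≈ 0.68107 (5 s.f.)

0.68107


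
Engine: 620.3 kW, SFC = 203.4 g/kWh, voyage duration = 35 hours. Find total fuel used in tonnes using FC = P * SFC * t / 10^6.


Formula: FC (tonnes) = P * SFC * t / 1,000,000
Step 1 — P * SFC * t = 620.3 * 203.4 * 35 = 4415915.7 g
Step 2 — FC (tonnes) = 4415915.7 / 1,000,000 ≈ 4.4159 tonnes (5 s.f.)

4.4159 tonnes


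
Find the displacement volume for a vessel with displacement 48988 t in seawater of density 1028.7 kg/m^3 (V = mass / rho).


Formula: V = mass / rho
Step 1 — convert tonnes to kg: 48988 t * 1000 = 48988000 kg
Step 2 — V = 48988000 / 1028.7 ≈ 47621 m^3 (5 s.f.)

47621 m^3


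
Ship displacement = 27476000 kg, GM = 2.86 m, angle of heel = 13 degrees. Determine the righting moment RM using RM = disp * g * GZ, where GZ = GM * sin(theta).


Formula: GZ = GM * sin(theta); RM = disp * g * GZ
Step 1 — GZ = 2.86 * sin(13°) = 2.86 * 0.224951 = 0.64336 m
Step 2 — RM = 27476000 * 9.81 * 0.64336 ≈ 173410000 N·m (5 s.f.)

173410000 N·m


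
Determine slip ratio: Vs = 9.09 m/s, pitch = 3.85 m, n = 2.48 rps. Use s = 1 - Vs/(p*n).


Formula: s = 1 - Vs / (p * n)
Step 1 — p * n = 3.85 * 2.48 = 9.548
Step 2 — Vs / (p*n) = 9.09 / 9.548 = 0.952032 (6 d.p.)
Step 3 — s = 1 - 0.952032 = 0.047968

0.047968


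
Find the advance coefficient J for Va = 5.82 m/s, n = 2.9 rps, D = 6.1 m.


Formula: J = Va / (n * D)
Step 1 — n * D = 2.9 * 6.1 = 17.69
Step 2 — J = 5.82 / 17.69 ≈ 0.32900 (5 s.f.)

0.32900


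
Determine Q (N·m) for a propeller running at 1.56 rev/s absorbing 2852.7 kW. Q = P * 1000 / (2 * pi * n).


Formula: Q = P_W / (2 * pi * n)
Step 1 — P_W = 2852.7 kW * 1000 = 2852700.0 W
Step 2 — 2 * pi * n = 2 * pi * 1.56 = 9.801769
Step 3 — Q = 2852700.0 / 9.801769 ≈ 291040 N·m (5 s.f.)

291040 N·m


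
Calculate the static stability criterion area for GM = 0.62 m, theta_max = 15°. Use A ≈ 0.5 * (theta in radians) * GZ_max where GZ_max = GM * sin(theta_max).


Formula: GZ_max = GM * sin(theta); Area = 0.5 * theta_rad * GZ_max
Step 1 — GZ_max = 0.62 * sin(15°) = 0.62 * 0.258819 = 0.160468 m
Step 2 — theta_rad = 15 * pi/180 = 0.261799 rad
Step 3 — Area = 0.5 * 0.261799 * 0.160468 ≈ 0.021005 m·rad (5 s.f.)

0.021005 m·rad


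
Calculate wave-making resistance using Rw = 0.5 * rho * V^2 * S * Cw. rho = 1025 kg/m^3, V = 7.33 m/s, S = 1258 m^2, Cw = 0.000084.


Formula: Rw = 0.5 * rho * V^2 * S * Cw
Step 1 — V^2 = 7.33^2 = 53.7289
Step 2 — 0.5 * rho * V^2 = 0.5 * 1025 * 53.7289 = 27536.06125
Step 3 — Rw = 27536.06125 * 1258 * 0.000084 ≈ 2909.8 N (5 s.f.)

2909.8 N


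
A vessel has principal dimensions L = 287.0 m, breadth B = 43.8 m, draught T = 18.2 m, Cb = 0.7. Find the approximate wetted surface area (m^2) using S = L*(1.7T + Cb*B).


Formula: S = 1.7*L*T + V/T with V = Cb*L*B*T, i.e. S = L * (1.7*T + Cb*B)
Step 1 — 1.7*T = 1.7 * 18.2 = 30.94 m
Step 2 — Cb*B = 0.7 * 43.8 = 30.66 m
Step 3 — 1.7*T + Cb*B = 30.94 + 30.66 = 61.6 m
Step 4 — S = 287.0 * 61.6 ≈ 17679 m^2 (5 s.f.)

17679 m^2


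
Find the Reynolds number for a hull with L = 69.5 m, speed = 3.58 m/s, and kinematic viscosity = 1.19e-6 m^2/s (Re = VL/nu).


Formula: Re = V * L / nu
Step 1 — V * L = 3.58 * 69.5 = 248.81 m^2/s
Step 2 — Re = 248.81 / 1.19e-6 = 2.09e+08

2.09e+08


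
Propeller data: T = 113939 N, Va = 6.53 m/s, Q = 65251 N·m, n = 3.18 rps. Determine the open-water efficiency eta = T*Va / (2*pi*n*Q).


Formula: eta = T * Va / (2 * pi * n * Q)
Step 1 — numerator = T * Va = 113939 * 6.53 = 744021.67
Step 2 — 2 * pi * n = 2 * pi * 3.18 = 19.980529
Step 3 — denominator = 19.980529 * 65251 = 1303749.5
Step 4 — eta = 744021.67 / 1303749.5 ≈ 0.57068 (5 s.f.)

0.57068


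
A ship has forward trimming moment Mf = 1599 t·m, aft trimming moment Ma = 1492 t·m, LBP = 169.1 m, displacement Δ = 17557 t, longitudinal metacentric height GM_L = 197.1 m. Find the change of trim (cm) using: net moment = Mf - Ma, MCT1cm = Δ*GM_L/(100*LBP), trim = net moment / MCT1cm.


Formula: net trimming moment = Mf - Ma; MCT1cm = Δ*GM_L/(100*LBP); trim = net moment / MCT1cm
Step 1 — net trimming moment = 1599 - 1492 = 107 t·m
Step 2 — MCT1cm = 17557 * 197.1 / (100 * 169.1) = 204.6413 t·m/cm
Step 3 — trim = 107 / 204.6413 ≈ 0.52287 cm (5 s.f.)

0.52287 cm


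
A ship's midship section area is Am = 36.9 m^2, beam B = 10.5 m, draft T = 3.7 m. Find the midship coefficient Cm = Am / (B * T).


Formula: Cm = Am / (B * T)
Step 1 — B * T = 10.5 * 3.7 = 38.85 m^2
Step 2 — Cm = 36.9 / 38.85 ≈ 0.94981 (5 s.f.)

0.94981


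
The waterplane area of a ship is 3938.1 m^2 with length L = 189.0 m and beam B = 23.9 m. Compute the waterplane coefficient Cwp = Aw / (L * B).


Formula: Cwp = Aw / (L * B)
Step 1 — L * B = 189.0 * 23.9 = 4517.1 m^2
Step 2 — Cwp = 3938.1 / 4517.1 ≈ 0.87182 (5 s.f.)

0.87182


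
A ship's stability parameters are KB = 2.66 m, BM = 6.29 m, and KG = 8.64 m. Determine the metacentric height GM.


Formula: GM = KB + BM - KG
Step 1 — KM = KB + BM = 2.66 + 6.29 = 8.95 m
Step 2 — GM = KM - KG = 8.95 - 8.64 = 0.31 m

0.31 m


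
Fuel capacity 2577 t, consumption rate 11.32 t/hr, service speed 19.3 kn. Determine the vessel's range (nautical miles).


Formula: endurance = fuel / rate; range = endurance * speed
Step 1 — endurance = 2577 / 11.32 = 227.6502 hours
Step 2 — range = 227.6502 * 19.3 ≈ 4393.6 nautical miles (5 s.f.)

4393.6 NM


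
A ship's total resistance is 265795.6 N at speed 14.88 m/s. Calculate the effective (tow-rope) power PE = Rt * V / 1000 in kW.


Formula: PE = Rt * V / 1000 (kW)
Step 1 — PE (W) = 265795.6 * 14.88 = 3955038.528 W
Step 2 — PE (kW) = 3955038.528 / 1000 ≈ 3955.0 kW (5 s.f.)

3955.0 kW


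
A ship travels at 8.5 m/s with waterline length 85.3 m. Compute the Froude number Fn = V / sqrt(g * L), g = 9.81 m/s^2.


Formula: Fn = V / sqrt(g * L)
Step 1 — g * L = 9.81 * 85.3 = 836.793
Step 2 — sqrt(g * L) = sqrt(836.793) = 28.927375
Step 3 — Fn = 8.5 / 28.927375 ≈ 0.29384 (5 s.f.)

0.29384


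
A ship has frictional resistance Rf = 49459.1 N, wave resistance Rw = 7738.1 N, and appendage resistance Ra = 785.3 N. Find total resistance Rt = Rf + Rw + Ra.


Formula: Rt = Rf + Rw + Ra
Substituting: Rt = 49459.1 + 7738.1 + 785.3
Result: Rt = 57982.5 N

57982.5 N


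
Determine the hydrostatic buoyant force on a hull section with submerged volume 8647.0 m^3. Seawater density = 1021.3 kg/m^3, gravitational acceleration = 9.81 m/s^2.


Formula: Fb = rho * g * V
Substituting: Fb = 1021.3 * 9.81 * 8647.0
Intermediate: 1021.3 * 9.81 = 10018.953
Result: Fb = 10018.953 * 8647.0 ≈ 86634000 N (5 s.f.)

86634000 N


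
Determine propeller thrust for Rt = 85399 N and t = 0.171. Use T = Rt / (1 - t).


Formula: T = Rt / (1 - t)
Step 1 — (1 - t) = 1 - 0.171 = 0.829
Step 2 — T = 85399 / 0.829 ≈ 103010 N (5 s.f.)

103010 N


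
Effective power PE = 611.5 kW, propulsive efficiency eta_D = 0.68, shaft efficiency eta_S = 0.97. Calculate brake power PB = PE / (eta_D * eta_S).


Formula: PB = PE / (eta_D * eta_S)
Step 1 — combined efficiency = eta_D * eta_S = 0.68 * 0.97 = 0.6596
Step 2 — PB = 611.5 / 0.6596 ≈ 927.08 kW (5 s.f.)

927.08 kW


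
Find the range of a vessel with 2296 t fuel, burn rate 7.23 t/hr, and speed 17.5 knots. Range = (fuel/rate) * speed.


Formula: endurance = fuel / rate; range = endurance * speed
Step 1 — endurance = 2296 / 7.23 = 317.5657 hours
Step 2 — range = 317.5657 * 17.5 ≈ 5557.4 nautical miles (5 s.f.)

5557.4 NM


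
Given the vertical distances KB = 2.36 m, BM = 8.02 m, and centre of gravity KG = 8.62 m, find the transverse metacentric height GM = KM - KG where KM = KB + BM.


Formula: GM = KB + BM - KG
Step 1 — KM = KB + BM = 2.36 + 8.02 = 10.38 m
Step 2 — GM = KM - KG = 10.38 - 8.62 = 1.76 m

1.76 m


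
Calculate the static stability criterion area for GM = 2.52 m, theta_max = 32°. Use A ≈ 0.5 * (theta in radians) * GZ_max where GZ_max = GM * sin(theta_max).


Formula: GZ_max = GM * sin(theta); Area = 0.5 * theta_rad * GZ_max
Step 1 — GZ_max = 2.52 * sin(32°) = 2.52 * 0.529919 = 1.335396 m
Step 2 — theta_rad = 32 * pi/180 = 0.558505 rad
Step 3 — Area = 0.5 * 0.558505 * 1.335396 ≈ 0.37291 m·rad (5 s.f.)

0.37291 m·rad


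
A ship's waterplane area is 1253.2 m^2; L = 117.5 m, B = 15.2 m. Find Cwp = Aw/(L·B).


Formula: Cwp = Aw / (L * B)
Step 1 — L * B = 117.5 * 15.2 = 1786.0 m^2
Step 2 — Cwp = 1253.2 / 1786.0 ≈ 0.70168 (5 s.f.)

0.70168


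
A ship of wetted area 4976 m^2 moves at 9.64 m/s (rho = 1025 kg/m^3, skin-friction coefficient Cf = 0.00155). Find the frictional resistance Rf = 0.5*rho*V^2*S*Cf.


Formula: Rf = 0.5 * rho * V^2 * S * Cf
Step 1 — V^2 = 9.64^2 = 92.9296
Step 2 — 0.5 * rho * V^2 = 0.5 * 1025 * 92.9296 = 47626.42
Step 3 — Rf = 47626.42 * 4976 * 0.00155 ≈ 367330 N (5 s.f.)

367330 N


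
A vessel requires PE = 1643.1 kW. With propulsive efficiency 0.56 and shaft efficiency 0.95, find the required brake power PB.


Formula: PB = PE / (eta_D * eta_S)
Step 1 — combined efficiency = eta_D * eta_S = 0.56 * 0.95 = 0.532
Step 2 — PB = 1643.1 / 0.532 ≈ 3088.5 kW (5 s.f.)

3088.5 kW


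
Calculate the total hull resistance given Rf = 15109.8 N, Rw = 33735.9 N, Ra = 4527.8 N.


Formula: Rt = Rf + Rw + Ra
Substituting: Rt = 15109.8 + 33735.9 + 4527.8
Result: Rt = 53373.5 N

53373.5 N


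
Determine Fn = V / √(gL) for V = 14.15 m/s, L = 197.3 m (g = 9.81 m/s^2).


Formula: Fn = V / sqrt(g * L)
Step 1 — g * L = 9.81 * 197.3 = 1935.513
Step 2 — sqrt(g * L) = sqrt(1935.513) = 43.994466
Step 3 — Fn = 14.15 / 43.994466 ≈ 0.32163 (5 s.f.)

0.32163


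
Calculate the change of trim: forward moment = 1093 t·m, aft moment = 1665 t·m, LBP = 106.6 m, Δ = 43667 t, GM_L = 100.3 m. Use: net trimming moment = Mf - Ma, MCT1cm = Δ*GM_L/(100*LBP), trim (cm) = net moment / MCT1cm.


Formula: net trimming moment = Mf - Ma; MCT1cm = Δ*GM_L/(100*LBP); trim = net moment / MCT1cm
Step 1 — net trimming moment = 1093 - 1665 = -572 t·m
Step 2 — MCT1cm = 43667 * 100.3 / (100 * 106.6) = 410.863 t·m/cm
Step 3 — trim = -572 / 410.863 ≈ -1.3922 cm (5 s.f.)

-1.3922 cm


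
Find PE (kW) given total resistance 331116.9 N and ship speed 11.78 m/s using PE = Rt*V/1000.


Formula: PE = Rt * V / 1000 (kW)
Step 1 — PE (W) = 331116.9 * 11.78 = 3900557.082 W
Step 2 — PE (kW) = 3900557.082 / 1000 ≈ 3900.6 kW (5 s.f.)

3900.6 kW


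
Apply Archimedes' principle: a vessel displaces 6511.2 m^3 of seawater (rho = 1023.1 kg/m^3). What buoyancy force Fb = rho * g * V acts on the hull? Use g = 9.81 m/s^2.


Formula: Fb = rho * g * V
Substituting: Fb = 1023.1 * 9.81 * 6511.2
Intermediate: 1023.1 * 9.81 = 10036.611
Result: Fb = 10036.611 * 6511.2 ≈ 65350000 N (5 s.f.)

65350000 N


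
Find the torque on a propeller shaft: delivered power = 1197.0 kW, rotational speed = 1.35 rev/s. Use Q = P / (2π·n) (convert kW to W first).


Formula: Q = P_W / (2 * pi * n)
Step 1 — P_W = 1197.0 kW * 1000 = 1197000.0 W
Step 2 — 2 * pi * n = 2 * pi * 1.35 = 8.4823
Step 3 — Q = 1197000.0 / 8.4823 ≈ 141120 N·m (5 s.f.)

141120 N·m


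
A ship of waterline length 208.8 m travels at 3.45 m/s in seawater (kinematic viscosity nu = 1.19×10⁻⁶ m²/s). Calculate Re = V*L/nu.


Formula: Re = V * L / nu
Step 1 — V * L = 3.45 * 208.8 = 720.36 m^2/s
Step 2 — Re = 720.36 / 1.19e-6 = 6.05e+08

6.05e+08


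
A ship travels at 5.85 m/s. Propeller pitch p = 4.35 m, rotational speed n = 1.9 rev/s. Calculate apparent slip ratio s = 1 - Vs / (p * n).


Formula: s = 1 - Vs / (p * n)
Step 1 — p * n = 4.35 * 1.9 = 8.265
Step 2 — Vs / (p*n) = 5.85 / 8.265 = 0.707804 (6 d.p.)
Step 3 — s = 1 - 0.707804 = 0.292196

0.292196


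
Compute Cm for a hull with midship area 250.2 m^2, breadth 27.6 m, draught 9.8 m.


Formula: Cm = Am / (B * T)
Step 1 — B * T = 27.6 * 9.8 = 270.48 m^2
Step 2 — Cm = 250.2 / 270.48 ≈ 0.92502 (5 s.f.)

0.92502


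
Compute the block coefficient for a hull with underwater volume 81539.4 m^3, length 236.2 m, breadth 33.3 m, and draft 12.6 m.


Formula: Cb = V / (L * B * T)
Step 1 — L * B * T = 236.2 * 33.3 * 12.6 = 99104.796 m^3
Step 2 — Cb = 81539.4 / 99104.796 ≈ 0.82276 (5 s.f.)

0.82276


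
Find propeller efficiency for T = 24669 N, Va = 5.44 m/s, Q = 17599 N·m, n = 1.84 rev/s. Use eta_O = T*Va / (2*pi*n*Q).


Formula: eta = T * Va / (2 * pi * n * Q)
Step 1 — numerator = T * Va = 24669 * 5.44 = 134199.36
Step 2 — 2 * pi * n = 2 * pi * 1.84 = 11.561061
Step 3 — denominator = 11.561061 * 17599 = 203463.11
Step 4 — eta = 134199.36 / 203463.11 ≈ 0.65958 (5 s.f.)

0.65958


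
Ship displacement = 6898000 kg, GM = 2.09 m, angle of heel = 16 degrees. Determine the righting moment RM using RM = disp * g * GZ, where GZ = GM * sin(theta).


Formula: GZ = GM * sin(theta); RM = disp * g * GZ
Step 1 — GZ = 2.09 * sin(16°) = 2.09 * 0.275637 = 0.576081 m
Step 2 — RM = 6898000 * 9.81 * 0.576081 ≈ 38983000 N·m (5 s.f.)

38983000 N·m


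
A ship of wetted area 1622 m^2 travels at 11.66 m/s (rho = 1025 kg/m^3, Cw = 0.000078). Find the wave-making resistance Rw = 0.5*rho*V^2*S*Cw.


Formula: Rw = 0.5 * rho * V^2 * S * Cw
Step 1 — V^2 = 11.66^2 = 135.9556
Step 2 — 0.5 * rho * V^2 = 0.5 * 1025 * 135.9556 = 69677.245
Step 3 — Rw = 69677.245 * 1622 * 0.000078 ≈ 8815.3 N (5 s.f.)

8815.3 N


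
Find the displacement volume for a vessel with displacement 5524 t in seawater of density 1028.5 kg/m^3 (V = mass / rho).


Formula: V = mass / rho
Step 1 — convert tonnes to kg: 5524 t * 1000 = 5524000 kg
Step 2 — V = 5524000 / 1028.5 ≈ 5370.9 m^3 (5 s.f.)

5370.9 m^3


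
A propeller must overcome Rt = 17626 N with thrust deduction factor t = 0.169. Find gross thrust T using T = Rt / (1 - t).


Formula: T = Rt / (1 - t)
Step 1 — (1 - t) = 1 - 0.169 = 0.831
Step 2 — T = 17626 / 0.831 ≈ 21211 N (5 s.f.)

21211 N


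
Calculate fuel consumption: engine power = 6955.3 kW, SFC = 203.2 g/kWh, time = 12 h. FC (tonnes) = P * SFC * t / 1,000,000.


Formula: FC (tonnes) = P * SFC * t / 1,000,000
Step 1 — P * SFC * t = 6955.3 * 203.2 * 12 = 16959803.52 g
Step 2 — FC (tonnes) = 16959803.52 / 1,000,000 ≈ 16.960 tonnes (5 s.f.)

16.960 tonnes


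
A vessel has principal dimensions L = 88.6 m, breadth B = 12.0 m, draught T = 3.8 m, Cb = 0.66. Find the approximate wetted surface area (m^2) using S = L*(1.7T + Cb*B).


Formula: S = 1.7*L*T + V/T with V = Cb*L*B*T, i.e. S = L * (1.7*T + Cb*B)
Step 1 — 1.7*T = 1.7 * 3.8 = 6.46 m
Step 2 — Cb*B = 0.66 * 12.0 = 7.92 m
Step 3 — 1.7*T + Cb*B = 6.46 + 7.92 = 14.38 m
Step 4 — S = 88.6 * 14.38 ≈ 1274.1 m^2 (5 s.f.)

1274.1 m^2


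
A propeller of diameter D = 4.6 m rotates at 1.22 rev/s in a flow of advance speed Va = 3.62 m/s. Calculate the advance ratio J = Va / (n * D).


Formula: J = Va / (n * D)
Step 1 — n * D = 1.22 * 4.6 = 5.612
Step 2 — J = 3.62 / 5.612 ≈ 0.64505 (5 s.f.)

0.64505


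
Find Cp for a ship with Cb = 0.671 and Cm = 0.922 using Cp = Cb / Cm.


Formula: Cp = Cb / Cm
Substituting: Cp = 0.671 / 0.922
Result: Cp ≈ 0.72777 (5 s.f.)

0.72777


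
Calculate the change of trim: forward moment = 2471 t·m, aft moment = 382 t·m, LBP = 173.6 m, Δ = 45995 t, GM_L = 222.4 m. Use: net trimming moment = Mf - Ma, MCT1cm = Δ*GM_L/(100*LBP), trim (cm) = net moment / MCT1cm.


Formula: net trimming moment = Mf - Ma; MCT1cm = Δ*GM_L/(100*LBP); trim = net moment / MCT1cm
Step 1 — net trimming moment = 2471 - 382 = 2089 t·m
Step 2 — MCT1cm = 45995 * 222.4 / (100 * 173.6) = 589.2447 t·m/cm
Step 3 — trim = 2089 / 589.2447 ≈ 3.5452 cm (5 s.f.)

3.5452 cm


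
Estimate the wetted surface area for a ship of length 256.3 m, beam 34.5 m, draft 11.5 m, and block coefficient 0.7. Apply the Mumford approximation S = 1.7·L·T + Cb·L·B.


Formula: S = 1.7*L*T + V/T with V = Cb*L*B*T, i.e. S = L * (1.7*T + Cb*B)
Step 1 — 1.7*T = 1.7 * 11.5 = 19.55 m
Step 2 — Cb*B = 0.7 * 34.5 = 24.15 m
Step 3 — 1.7*T + Cb*B = 19.55 + 24.15 = 43.7 m
Step 4 — S = 256.3 * 43.7 ≈ 11200 m^2 (5 s.f.)

11200 m^2


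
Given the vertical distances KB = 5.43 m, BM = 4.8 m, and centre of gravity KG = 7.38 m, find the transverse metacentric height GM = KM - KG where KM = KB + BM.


Formula: GM = KB + BM - KG
Step 1 — KM = KB + BM = 5.43 + 4.8 = 10.23 m
Step 2 — GM = KM - KG = 10.23 - 7.38 = 2.85 m

2.85 m


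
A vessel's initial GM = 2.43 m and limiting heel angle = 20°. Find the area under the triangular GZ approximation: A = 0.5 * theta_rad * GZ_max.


Formula: GZ_max = GM * sin(theta); Area = 0.5 * theta_rad * GZ_max
Step 1 — GZ_max = 2.43 * sin(20°) = 2.43 * 0.34202 = 0.831109 m
Step 2 — theta_rad = 20 * pi/180 = 0.349066 rad
Step 3 — Area = 0.5 * 0.349066 * 0.831109 ≈ 0.14506 m·rad (5 s.f.)

0.14506 m·rad


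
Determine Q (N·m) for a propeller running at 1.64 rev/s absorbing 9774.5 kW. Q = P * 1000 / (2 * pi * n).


Formula: Q = P_W / (2 * pi * n)
Step 1 — P_W = 9774.5 kW * 1000 = 9774500.0 W
Step 2 — 2 * pi * n = 2 * pi * 1.64 = 10.304424
Step 3 — Q = 9774500.0 / 10.304424 ≈ 948570 N·m (5 s.f.)

948570 N·m


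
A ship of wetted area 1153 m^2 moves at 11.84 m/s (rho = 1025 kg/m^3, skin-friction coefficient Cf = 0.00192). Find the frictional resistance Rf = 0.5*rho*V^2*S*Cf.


Formula: Rf = 0.5 * rho * V^2 * S * Cf
Step 1 — V^2 = 11.84^2 = 140.1856
Step 2 — 0.5 * rho * V^2 = 0.5 * 1025 * 140.1856 = 71845.12
Step 3 — Rf = 71845.12 * 1153 * 0.00192 ≈ 159050 N (5 s.f.)

159050 N


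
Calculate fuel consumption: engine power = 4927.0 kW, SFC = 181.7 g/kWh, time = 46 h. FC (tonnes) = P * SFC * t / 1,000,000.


Formula: FC (tonnes) = P * SFC * t / 1,000,000
Step 1 — P * SFC * t = 4927.0 * 181.7 * 46 = 41180851.4 g
Step 2 — FC (tonnes) = 41180851.4 / 1,000,000 ≈ 41.181 tonnes (5 s.f.)

41.181 tonnes


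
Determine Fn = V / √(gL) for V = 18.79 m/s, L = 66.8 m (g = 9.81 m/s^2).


Formula: Fn = V / sqrt(g * L)
Step 1 — g * L = 9.81 * 66.8 = 655.308
Step 2 — sqrt(g * L) = sqrt(655.308) = 25.598984
Step 3 — Fn = 18.79 / 25.598984 ≈ 0.73401 (5 s.f.)

0.73401


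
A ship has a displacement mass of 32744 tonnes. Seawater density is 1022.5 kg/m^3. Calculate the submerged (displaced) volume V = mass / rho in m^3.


Formula: V = mass / rho
Step 1 — convert tonnes to kg: 32744 t * 1000 = 32744000 kg
Step 2 — V = 32744000 / 1022.5 ≈ 32023 m^3 (5 s.f.)

32023 m^3


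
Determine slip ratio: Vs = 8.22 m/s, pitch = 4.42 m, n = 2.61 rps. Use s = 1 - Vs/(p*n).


Formula: s = 1 - Vs / (p * n)
Step 1 — p * n = 4.42 * 2.61 = 11.5362
Step 2 — Vs / (p*n) = 8.22 / 11.5362 = 0.71254 (6 d.p.)
Step 3 — s = 1 - 0.71254 = 0.28746

0.28746


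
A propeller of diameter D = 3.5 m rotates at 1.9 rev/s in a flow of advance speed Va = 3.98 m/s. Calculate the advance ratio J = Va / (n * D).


Formula: J = Va / (n * D)
Step 1 — n * D = 1.9 * 3.5 = 6.65
Step 2 — J = 3.98 / 6.65 ≈ 0.59850 (5 s.f.)

0.59850


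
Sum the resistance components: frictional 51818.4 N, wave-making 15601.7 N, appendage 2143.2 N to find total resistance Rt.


Formula: Rt = Rf + Rw + Ra
Substituting: Rt = 51818.4 + 15601.7 + 2143.2
Result: Rt = 69563.3 N

69563.3 N


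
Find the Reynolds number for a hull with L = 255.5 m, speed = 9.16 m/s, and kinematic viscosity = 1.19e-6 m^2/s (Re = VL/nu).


Formula: Re = V * L / nu
Step 1 — V * L = 9.16 * 255.5 = 2340.38 m^2/s
Step 2 — Re = 2340.38 / 1.19e-6 = 1.97e+09

1.97e+09


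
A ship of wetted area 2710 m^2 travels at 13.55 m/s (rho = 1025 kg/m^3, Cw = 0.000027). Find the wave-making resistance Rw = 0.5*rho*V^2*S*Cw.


Formula: Rw = 0.5 * rho * V^2 * S * Cw
Step 1 — V^2 = 13.55^2 = 183.6025
Step 2 — 0.5 * rho * V^2 = 0.5 * 1025 * 183.6025 = 94096.28125
Step 3 — Rw = 94096.28125 * 2710 * 0.000027 ≈ 6885.0 N (5 s.f.)

6885.0 N


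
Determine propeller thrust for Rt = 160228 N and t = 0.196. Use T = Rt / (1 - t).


Formula: T = Rt / (1 - t)
Step 1 — (1 - t) = 1 - 0.196 = 0.804
Step 2 — T = 160228 / 0.804 ≈ 199290 N (5 s.f.)

199290 N


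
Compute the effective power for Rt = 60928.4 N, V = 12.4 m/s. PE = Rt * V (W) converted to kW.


Formula: PE = Rt * V / 1000 (kW)
Step 1 — PE (W) = 60928.4 * 12.4 = 755512.16 W
Step 2 — PE (kW) = 755512.16 / 1000 ≈ 755.51 kW (5 s.f.)

755.51 kW


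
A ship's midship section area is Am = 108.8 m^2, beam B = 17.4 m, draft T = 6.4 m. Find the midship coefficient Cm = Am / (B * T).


Formula: Cm = Am / (B * T)
Step 1 — B * T = 17.4 * 6.4 = 111.36 m^2
Step 2 — Cm = 108.8 / 111.36 ≈ 0.97701 (5 s.f.)

0.97701


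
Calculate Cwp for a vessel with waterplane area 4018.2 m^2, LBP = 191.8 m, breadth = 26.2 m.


Formula: Cwp = Aw / (L * B)
Step 1 — L * B = 191.8 * 26.2 = 5025.16 m^2
Step 2 — Cwp = 4018.2 / 5025.16 ≈ 0.79962 (5 s.f.)

0.79962


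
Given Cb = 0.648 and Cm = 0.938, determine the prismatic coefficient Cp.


Formula: Cp = Cb / Cm
Substituting: Cp = 0.648 / 0.938
Result: Cp ≈ 0.69083 (5 s.f.)

0.69083


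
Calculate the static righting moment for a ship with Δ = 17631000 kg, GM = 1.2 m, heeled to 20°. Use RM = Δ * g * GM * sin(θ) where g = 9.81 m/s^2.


Formula: GZ = GM * sin(theta); RM = disp * g * GZ
Step 1 — GZ = 1.2 * sin(20°) = 1.2 * 0.34202 = 0.410424 m
Step 2 — RM = 17631000 * 9.81 * 0.410424 ≈ 70987000 N·m (5 s.f.)

70987000 N·m


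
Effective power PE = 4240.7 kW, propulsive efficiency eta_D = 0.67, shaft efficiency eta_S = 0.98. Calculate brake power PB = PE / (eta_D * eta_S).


Formula: PB = PE / (eta_D * eta_S)
Step 1 — combined efficiency = eta_D * eta_S = 0.67 * 0.98 = 0.6566
Step 2 — PB = 4240.7 / 0.6566 ≈ 6458.6 kW (5 s.f.)

6458.6 kW


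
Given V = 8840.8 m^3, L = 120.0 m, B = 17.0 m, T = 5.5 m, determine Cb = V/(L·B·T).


Formula: Cb = V / (L * B * T)
Step 1 — L * B * T = 120.0 * 17.0 * 5.5 = 11220.0 m^3
Step 2 — Cb = 8840.8 / 11220.0 ≈ 0.78795 (5 s.f.)

0.78795


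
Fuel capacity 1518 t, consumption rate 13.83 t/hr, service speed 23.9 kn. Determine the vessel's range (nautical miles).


Formula: endurance = fuel / rate; range = endurance * speed
Step 1 — endurance = 1518 / 13.83 = 109.7614 hours
Step 2 — range = 109.7614 * 23.9 ≈ 2623.3 nautical miles (5 s.f.)

2623.3 NM


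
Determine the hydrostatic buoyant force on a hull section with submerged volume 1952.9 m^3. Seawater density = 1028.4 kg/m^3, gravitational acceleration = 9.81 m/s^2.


Formula: Fb = rho * g * V
Substituting: Fb = 1028.4 * 9.81 * 1952.9
Intermediate: 1028.4 * 9.81 = 10088.604
Result: Fb = 10088.604 * 1952.9 ≈ 19702000 N (5 s.f.)

19702000 N


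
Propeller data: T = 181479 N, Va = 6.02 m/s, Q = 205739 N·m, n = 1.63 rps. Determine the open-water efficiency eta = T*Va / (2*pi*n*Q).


Formula: eta = T * Va / (2 * pi * n * Q)
Step 1 — numerator = T * Va = 181479 * 6.02 = 1092503.58
Step 2 — 2 * pi * n = 2 * pi * 1.63 = 10.241592
Step 3 — denominator = 10.241592 * 205739 = 2107094.9
Step 4 — eta = 1092503.58 / 2107094.9 ≈ 0.51849 (5 s.f.)

0.51849


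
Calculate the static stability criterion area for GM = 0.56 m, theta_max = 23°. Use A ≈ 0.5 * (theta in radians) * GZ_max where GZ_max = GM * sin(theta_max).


Formula: GZ_max = GM * sin(theta); Area = 0.5 * theta_rad * GZ_max
Step 1 — GZ_max = 0.56 * sin(23°) = 0.56 * 0.390731 = 0.218809 m
Step 2 — theta_rad = 23 * pi/180 = 0.401426 rad
Step 3 — Area = 0.5 * 0.401426 * 0.218809 ≈ 0.043918 m·rad (5 s.f.)

0.043918 m·rad


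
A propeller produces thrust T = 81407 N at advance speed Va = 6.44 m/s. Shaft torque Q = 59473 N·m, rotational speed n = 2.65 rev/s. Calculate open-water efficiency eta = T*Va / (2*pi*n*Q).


Formula: eta = T * Va / (2 * pi * n * Q)
Step 1 — numerator = T * Va = 81407 * 6.44 = 524261.08
Step 2 — 2 * pi * n = 2 * pi * 2.65 = 16.650441
Step 3 — denominator = 16.650441 * 59473 = 990251.68
Step 4 — eta = 524261.08 / 990251.68 ≈ 0.52942 (5 s.f.)

0.52942


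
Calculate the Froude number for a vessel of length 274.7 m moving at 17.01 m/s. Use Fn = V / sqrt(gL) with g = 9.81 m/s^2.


Formula: Fn = V / sqrt(g * L)
Step 1 — g * L = 9.81 * 274.7 = 2694.807
Step 2 — sqrt(g * L) = sqrt(2694.807) = 51.911531
Step 3 — Fn = 17.01 / 51.911531 ≈ 0.32767 (5 s.f.)

0.32767


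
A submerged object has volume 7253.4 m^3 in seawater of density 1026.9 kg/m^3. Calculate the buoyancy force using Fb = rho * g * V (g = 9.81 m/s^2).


Formula: Fb = rho * g * V
Substituting: Fb = 1026.9 * 9.81 * 7253.4
Intermediate: 1026.9 * 9.81 = 10073.889
Result: Fb = 10073.889 * 7253.4 ≈ 73070000 N (5 s.f.)

73070000 N
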